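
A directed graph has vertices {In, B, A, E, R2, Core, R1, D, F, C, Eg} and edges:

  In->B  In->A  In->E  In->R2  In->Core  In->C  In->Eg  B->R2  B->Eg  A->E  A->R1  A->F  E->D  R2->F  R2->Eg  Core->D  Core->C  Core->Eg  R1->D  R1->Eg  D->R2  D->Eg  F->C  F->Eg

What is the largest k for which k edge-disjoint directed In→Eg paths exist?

Assign every edge capacity 1; by Menger, the answer equals the max flow.
Path In→Eg (+1); total 1.
Path In→B→Eg (+1); total 2.
Path In→R2→Eg (+1); total 3.
Path In→Core→Eg (+1); total 4.
Path In→A→R1→Eg (+1); total 5.
Path In→E→D→Eg (+1); total 6.
No residual In→Eg path; max flow = 6.
Certifying cut of size 6: {In→A, In→B, In→Core, In→E, In→Eg, In→R2}.

6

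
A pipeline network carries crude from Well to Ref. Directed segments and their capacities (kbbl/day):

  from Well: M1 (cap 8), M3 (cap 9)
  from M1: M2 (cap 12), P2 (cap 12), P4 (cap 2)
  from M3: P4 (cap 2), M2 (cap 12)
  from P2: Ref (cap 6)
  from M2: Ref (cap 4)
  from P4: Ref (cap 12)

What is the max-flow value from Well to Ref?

Augment Well→M1→P2→Ref: bottleneck 6, flow now 6.
Augment Well→M1→M2→Ref: bottleneck 2, flow now 8.
Augment Well→M3→M2→Ref: bottleneck 2, flow now 10.
Augment Well→M3→P4→Ref: bottleneck 2, flow now 12.
Augment Well→M3→M2→M1→P4→Ref: bottleneck 2, flow now 14. (uses reverse residual edge)
No augmenting path remains; maximum flow = 14.
In the residual graph, reachable from Well: {Well, M3, M2}.
Min-cut edges: Well→M1 (8), M3→P4 (2), M2→Ref (4); capacity 8 + 2 + 4 = 14.
This cut is saturated, so no flow can exceed 14.

14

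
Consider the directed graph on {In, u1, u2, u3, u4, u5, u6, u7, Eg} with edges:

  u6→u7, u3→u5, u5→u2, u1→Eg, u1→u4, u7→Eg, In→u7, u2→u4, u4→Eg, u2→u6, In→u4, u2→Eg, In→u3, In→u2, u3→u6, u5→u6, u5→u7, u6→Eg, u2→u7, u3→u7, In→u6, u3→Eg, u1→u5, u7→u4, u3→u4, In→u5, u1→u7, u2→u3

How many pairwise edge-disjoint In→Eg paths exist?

5

Assign every edge capacity 1; by Menger, the answer equals the max flow.
Path In→u2→Eg (+1); total 1.
Path In→u3→Eg (+1); total 2.
Path In→u4→Eg (+1); total 3.
Path In→u6→Eg (+1); total 4.
Path In→u7→Eg (+1); total 5.
No residual In→Eg path; max flow = 5.
Certifying cut of size 5: {u2→Eg, u3→Eg, u4→Eg, u6→Eg, u7→Eg}.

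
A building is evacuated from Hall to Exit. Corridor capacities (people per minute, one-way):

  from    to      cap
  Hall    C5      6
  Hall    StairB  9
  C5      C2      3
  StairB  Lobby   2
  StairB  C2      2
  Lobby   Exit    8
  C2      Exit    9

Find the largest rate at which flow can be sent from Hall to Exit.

7

Augment Hall→C5→C2→Exit: bottleneck 3, flow now 3.
Augment Hall→StairB→Lobby→Exit: bottleneck 2, flow now 5.
Augment Hall→StairB→C2→Exit: bottleneck 2, flow now 7.
No augmenting path remains; maximum flow = 7.
In the residual graph, reachable from Hall: {Hall, C5, StairB}.
Min-cut edges: C5→C2 (3), StairB→Lobby (2), StairB→C2 (2); capacity 3 + 2 + 2 = 7.
This cut is saturated, so no flow can exceed 7.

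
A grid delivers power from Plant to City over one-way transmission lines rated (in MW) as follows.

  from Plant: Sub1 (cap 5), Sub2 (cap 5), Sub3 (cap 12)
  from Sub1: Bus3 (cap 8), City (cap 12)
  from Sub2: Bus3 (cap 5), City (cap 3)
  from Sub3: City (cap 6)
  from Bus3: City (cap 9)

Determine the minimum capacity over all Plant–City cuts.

16

Augment Plant→Sub1→City: bottleneck 5, flow now 5.
Augment Plant→Sub2→City: bottleneck 3, flow now 8.
Augment Plant→Sub3→City: bottleneck 6, flow now 14.
Augment Plant→Sub2→Bus3→City: bottleneck 2, flow now 16.
No augmenting path remains; maximum flow = 16.
By max-flow min-cut, the minimum cut capacity equals the max flow.
In the residual graph, reachable from Plant: {Plant, Sub3}.
Min-cut edges: Plant→Sub1 (5), Plant→Sub2 (5), Sub3→City (6); capacity 5 + 5 + 6 = 16.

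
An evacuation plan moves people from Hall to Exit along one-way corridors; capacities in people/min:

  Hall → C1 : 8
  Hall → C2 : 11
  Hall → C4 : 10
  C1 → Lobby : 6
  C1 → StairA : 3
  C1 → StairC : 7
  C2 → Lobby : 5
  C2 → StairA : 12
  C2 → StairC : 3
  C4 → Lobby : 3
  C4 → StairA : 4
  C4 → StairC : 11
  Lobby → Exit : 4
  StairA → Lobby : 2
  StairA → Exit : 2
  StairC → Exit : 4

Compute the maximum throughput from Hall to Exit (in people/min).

10

Augment Hall→C1→Lobby→Exit: bottleneck 4, flow now 4.
Augment Hall→C1→StairA→Exit: bottleneck 2, flow now 6.
Augment Hall→C1→StairC→Exit: bottleneck 2, flow now 8.
Augment Hall→C2→StairC→Exit: bottleneck 2, flow now 10.
No augmenting path remains; maximum flow = 10.
In the residual graph, reachable from Hall: {Hall, C1, C2, C4, Lobby, StairA, StairC}.
Min-cut edges: Lobby→Exit (4), StairA→Exit (2), StairC→Exit (4); capacity 4 + 2 + 4 = 10.
This cut is saturated, so no flow can exceed 10.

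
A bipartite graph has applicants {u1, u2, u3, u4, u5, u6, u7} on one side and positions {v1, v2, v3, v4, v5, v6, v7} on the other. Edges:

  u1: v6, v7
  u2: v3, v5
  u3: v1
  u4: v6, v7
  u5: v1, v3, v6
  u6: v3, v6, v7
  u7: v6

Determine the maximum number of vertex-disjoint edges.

5

Unit-capacity flow: source→left, listed edges, right→sink; max matching = max flow.
Augmenting path u1→v6 (+1); matched 1.
Augmenting path u2→v3 (+1); matched 2.
Augmenting path u3→v1 (+1); matched 3.
Augmenting path u4→v7 (+1); matched 4.
Augmenting path u5→v3→u2→v5 (+1); matched 5.
No augmenting path remains; maximum matching = 5.
König certificate: {u2, v1, v3, v6, v7} is a vertex cover of size 5 (every listed pair touches it), so no matching can be larger.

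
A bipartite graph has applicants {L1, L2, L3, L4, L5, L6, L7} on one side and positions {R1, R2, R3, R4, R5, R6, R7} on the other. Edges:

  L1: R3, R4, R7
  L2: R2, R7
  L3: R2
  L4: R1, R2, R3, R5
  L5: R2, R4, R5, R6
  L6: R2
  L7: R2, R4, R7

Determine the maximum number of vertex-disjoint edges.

Unit-capacity flow: source→left, listed edges, right→sink; max matching = max flow.
Augmenting path L1→R3 (+1); matched 1.
Augmenting path L2→R2 (+1); matched 2.
Augmenting path L4→R1 (+1); matched 3.
Augmenting path L5→R4 (+1); matched 4.
Augmenting path L7→R7 (+1); matched 5.
Augmenting path L3→R2→L2→R7→L7→R4→L5→R5 (+1); matched 6.
No augmenting path remains; maximum matching = 6.
König certificate: {L1, L2, L4, L5, L7, R2} is a vertex cover of size 6 (every listed pair touches it), so no matching can be larger.

6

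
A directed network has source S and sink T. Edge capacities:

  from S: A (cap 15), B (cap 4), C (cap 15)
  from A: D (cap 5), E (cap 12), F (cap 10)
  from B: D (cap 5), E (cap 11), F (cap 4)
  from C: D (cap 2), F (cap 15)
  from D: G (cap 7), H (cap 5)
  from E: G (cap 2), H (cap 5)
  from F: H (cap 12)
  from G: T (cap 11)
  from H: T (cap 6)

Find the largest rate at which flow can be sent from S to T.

15

Augment S→A→D→G→T: bottleneck 5, flow now 5.
Augment S→A→E→G→T: bottleneck 2, flow now 7.
Augment S→A→E→H→T: bottleneck 5, flow now 12.
Augment S→A→F→H→T: bottleneck 1, flow now 13.
Augment S→B→D→G→T: bottleneck 2, flow now 15.
No augmenting path remains; maximum flow = 15.
In the residual graph, reachable from S: {S, A, B, C, D, E, F, H}.
Min-cut edges: D→G (7), E→G (2), H→T (6); capacity 7 + 2 + 6 = 15.
This cut is saturated, so no flow can exceed 15.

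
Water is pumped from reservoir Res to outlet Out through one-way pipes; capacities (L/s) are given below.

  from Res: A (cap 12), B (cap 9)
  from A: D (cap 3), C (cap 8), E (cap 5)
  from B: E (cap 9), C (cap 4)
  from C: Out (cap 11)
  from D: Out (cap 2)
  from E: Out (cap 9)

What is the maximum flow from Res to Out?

Augment Res→A→C→Out: bottleneck 8, flow now 8.
Augment Res→A→D→Out: bottleneck 2, flow now 10.
Augment Res→A→E→Out: bottleneck 2, flow now 12.
Augment Res→B→C→Out: bottleneck 3, flow now 15.
Augment Res→B→E→Out: bottleneck 6, flow now 21.
No augmenting path remains; maximum flow = 21.
In the residual graph, reachable from Res: {Res}.
Min-cut edges: Res→A (12), Res→B (9); capacity 12 + 9 = 21.
This cut is saturated, so no flow can exceed 21.

21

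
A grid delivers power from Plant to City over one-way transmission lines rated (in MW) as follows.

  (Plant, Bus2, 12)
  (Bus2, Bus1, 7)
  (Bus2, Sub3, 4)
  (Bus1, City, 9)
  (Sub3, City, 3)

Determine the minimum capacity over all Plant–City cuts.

10

Augment Plant→Bus2→Bus1→City: bottleneck 7, flow now 7.
Augment Plant→Bus2→Sub3→City: bottleneck 3, flow now 10.
No augmenting path remains; maximum flow = 10.
By max-flow min-cut, the minimum cut capacity equals the max flow.
In the residual graph, reachable from Plant: {Plant, Bus2, Sub3}.
Min-cut edges: Bus2→Bus1 (7), Sub3→City (3); capacity 7 + 3 = 10.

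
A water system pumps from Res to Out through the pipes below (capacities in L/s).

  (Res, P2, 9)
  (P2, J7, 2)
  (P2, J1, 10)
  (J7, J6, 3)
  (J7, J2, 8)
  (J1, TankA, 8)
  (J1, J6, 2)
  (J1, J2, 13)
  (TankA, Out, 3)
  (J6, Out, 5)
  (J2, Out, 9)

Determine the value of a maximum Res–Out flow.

9

Augment Res→P2→J7→J6→Out: bottleneck 2, flow now 2.
Augment Res→P2→J1→TankA→Out: bottleneck 3, flow now 5.
Augment Res→P2→J1→J6→Out: bottleneck 2, flow now 7.
Augment Res→P2→J1→J2→Out: bottleneck 2, flow now 9.
No augmenting path remains; maximum flow = 9.
In the residual graph, reachable from Res: {Res}.
Min-cut edges: Res→P2 (9); capacity 9 = 9.
This cut is saturated, so no flow can exceed 9.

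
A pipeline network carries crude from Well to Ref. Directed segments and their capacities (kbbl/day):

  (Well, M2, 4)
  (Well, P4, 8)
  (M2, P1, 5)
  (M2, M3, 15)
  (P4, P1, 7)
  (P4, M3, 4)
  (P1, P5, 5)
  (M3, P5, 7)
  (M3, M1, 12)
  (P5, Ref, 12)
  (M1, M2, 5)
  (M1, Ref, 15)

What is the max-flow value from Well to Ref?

Augment Well→M2→P1→P5→Ref: bottleneck 4, flow now 4.
Augment Well→P4→P1→P5→Ref: bottleneck 1, flow now 5.
Augment Well→P4→M3→P5→Ref: bottleneck 4, flow now 9.
Augment Well→P4→P1→M2→M3→P5→Ref: bottleneck 3, flow now 12. (uses reverse residual edge)
No augmenting path remains; maximum flow = 12.
In the residual graph, reachable from Well: {Well}.
Min-cut edges: Well→M2 (4), Well→P4 (8); capacity 4 + 8 = 12.
This cut is saturated, so no flow can exceed 12.

12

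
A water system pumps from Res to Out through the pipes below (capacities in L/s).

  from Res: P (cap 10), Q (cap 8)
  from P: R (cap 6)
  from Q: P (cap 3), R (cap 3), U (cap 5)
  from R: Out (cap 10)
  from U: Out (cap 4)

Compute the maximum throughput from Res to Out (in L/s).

Augment Res→P→R→Out: bottleneck 6, flow now 6.
Augment Res→Q→R→Out: bottleneck 3, flow now 9.
Augment Res→Q→U→Out: bottleneck 4, flow now 13.
No augmenting path remains; maximum flow = 13.
In the residual graph, reachable from Res: {Res, P, Q, U}.
Min-cut edges: P→R (6), Q→R (3), U→Out (4); capacity 6 + 3 + 4 = 13.
This cut is saturated, so no flow can exceed 13.

13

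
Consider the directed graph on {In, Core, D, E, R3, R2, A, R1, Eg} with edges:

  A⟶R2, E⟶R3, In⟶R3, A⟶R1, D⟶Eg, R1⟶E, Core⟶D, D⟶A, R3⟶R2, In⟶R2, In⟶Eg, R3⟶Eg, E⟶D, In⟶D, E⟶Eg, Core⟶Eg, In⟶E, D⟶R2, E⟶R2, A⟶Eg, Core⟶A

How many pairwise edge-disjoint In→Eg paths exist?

Assign every edge capacity 1; by Menger, the answer equals the max flow.
Path In→Eg (+1); total 1.
Path In→D→Eg (+1); total 2.
Path In→E→Eg (+1); total 3.
Path In→R3→Eg (+1); total 4.
No residual In→Eg path; max flow = 4.
Certifying cut of size 4: {In→D, In→E, In→Eg, In→R3}.

4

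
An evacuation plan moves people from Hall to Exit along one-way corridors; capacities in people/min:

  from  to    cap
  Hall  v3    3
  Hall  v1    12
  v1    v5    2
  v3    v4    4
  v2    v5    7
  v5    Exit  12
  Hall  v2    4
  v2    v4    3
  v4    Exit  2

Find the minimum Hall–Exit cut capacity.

Augment Hall→v1→v5→Exit: bottleneck 2, flow now 2.
Augment Hall→v2→v4→Exit: bottleneck 2, flow now 4.
Augment Hall→v2→v5→Exit: bottleneck 2, flow now 6.
Augment Hall→v3→v4→v2→v5→Exit: bottleneck 2, flow now 8. (uses reverse residual edge)
No augmenting path remains; maximum flow = 8.
By max-flow min-cut, the minimum cut capacity equals the max flow.
In the residual graph, reachable from Hall: {Hall, v1, v3, v4}.
Min-cut edges: Hall→v2 (4), v1→v5 (2), v4→Exit (2); capacity 4 + 2 + 2 = 8.

8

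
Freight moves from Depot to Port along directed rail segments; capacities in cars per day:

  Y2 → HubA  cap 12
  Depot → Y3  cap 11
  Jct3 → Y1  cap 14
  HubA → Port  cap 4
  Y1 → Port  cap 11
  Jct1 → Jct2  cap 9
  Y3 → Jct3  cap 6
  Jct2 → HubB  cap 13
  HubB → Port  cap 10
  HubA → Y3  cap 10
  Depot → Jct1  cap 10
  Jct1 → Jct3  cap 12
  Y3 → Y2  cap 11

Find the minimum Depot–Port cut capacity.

20

Augment Depot→Y3→Y2→HubA→Port: bottleneck 4, flow now 4.
Augment Depot→Y3→Jct3→Y1→Port: bottleneck 6, flow now 10.
Augment Depot→Jct1→Jct3→Y1→Port: bottleneck 5, flow now 15.
Augment Depot→Jct1→Jct2→HubB→Port: bottleneck 5, flow now 20.
No augmenting path remains; maximum flow = 20.
By max-flow min-cut, the minimum cut capacity equals the max flow.
In the residual graph, reachable from Depot: {Depot, Y3, Y2, HubA}.
Min-cut edges: Depot→Jct1 (10), Y3→Jct3 (6), HubA→Port (4); capacity 10 + 6 + 4 = 20.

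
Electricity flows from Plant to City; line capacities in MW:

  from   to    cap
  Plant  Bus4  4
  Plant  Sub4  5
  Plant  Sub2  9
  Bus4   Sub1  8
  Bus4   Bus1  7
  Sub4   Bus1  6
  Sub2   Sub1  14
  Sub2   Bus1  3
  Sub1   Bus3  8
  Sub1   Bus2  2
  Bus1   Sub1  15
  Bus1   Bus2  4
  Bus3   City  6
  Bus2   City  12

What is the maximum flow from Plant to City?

12

Augment Plant→Bus4→Sub1→Bus3→City: bottleneck 4, flow now 4.
Augment Plant→Sub4→Bus1→Bus2→City: bottleneck 4, flow now 8.
Augment Plant→Sub2→Sub1→Bus3→City: bottleneck 2, flow now 10.
Augment Plant→Sub2→Sub1→Bus2→City: bottleneck 2, flow now 12.
No augmenting path remains; maximum flow = 12.
In the residual graph, reachable from Plant: {Plant, Bus4, Sub4, Sub2, Sub1, Bus1, Bus3}.
Min-cut edges: Sub1→Bus2 (2), Bus1→Bus2 (4), Bus3→City (6); capacity 2 + 4 + 6 = 12.
This cut is saturated, so no flow can exceed 12.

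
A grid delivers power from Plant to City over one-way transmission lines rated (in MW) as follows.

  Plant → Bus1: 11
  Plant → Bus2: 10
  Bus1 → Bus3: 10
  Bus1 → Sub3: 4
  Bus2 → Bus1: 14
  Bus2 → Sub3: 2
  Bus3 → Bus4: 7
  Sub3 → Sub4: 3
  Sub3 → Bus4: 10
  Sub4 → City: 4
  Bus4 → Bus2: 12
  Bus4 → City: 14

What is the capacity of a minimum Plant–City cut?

13

Augment Plant→Bus1→Bus3→Bus4→City: bottleneck 7, flow now 7.
Augment Plant→Bus1→Sub3→Sub4→City: bottleneck 3, flow now 10.
Augment Plant→Bus1→Sub3→Bus4→City: bottleneck 1, flow now 11.
Augment Plant→Bus2→Sub3→Bus4→City: bottleneck 2, flow now 13.
No augmenting path remains; maximum flow = 13.
By max-flow min-cut, the minimum cut capacity equals the max flow.
In the residual graph, reachable from Plant: {Plant, Bus1, Bus2, Bus3}.
Min-cut edges: Bus1→Sub3 (4), Bus2→Sub3 (2), Bus3→Bus4 (7); capacity 4 + 2 + 7 = 13.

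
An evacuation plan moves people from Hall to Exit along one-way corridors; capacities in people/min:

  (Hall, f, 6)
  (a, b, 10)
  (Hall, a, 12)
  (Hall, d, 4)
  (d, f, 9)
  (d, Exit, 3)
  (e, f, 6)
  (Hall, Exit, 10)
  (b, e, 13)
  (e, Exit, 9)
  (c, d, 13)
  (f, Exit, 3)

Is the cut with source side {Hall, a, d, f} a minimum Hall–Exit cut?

No — its capacity is 26, but the minimum cut has capacity 25.

Given cut capacity: 10 + 10 + 3 + 3 = 26.
Augment Hall→Exit: bottleneck 10, flow now 10.
Augment Hall→d→Exit: bottleneck 3, flow now 13.
Augment Hall→f→Exit: bottleneck 3, flow now 16.
Augment Hall→a→b→e→Exit: bottleneck 9, flow now 25.
No augmenting path remains; maximum flow = 25.
In the residual graph, reachable from Hall: {Hall, a, b, d, e, f}.
Min-cut edges: Hall→Exit (10), d→Exit (3), e→Exit (9), f→Exit (3); capacity 10 + 3 + 9 + 3 = 25.
Cut capacity 26 exceeds the max flow 25, so it is not minimum.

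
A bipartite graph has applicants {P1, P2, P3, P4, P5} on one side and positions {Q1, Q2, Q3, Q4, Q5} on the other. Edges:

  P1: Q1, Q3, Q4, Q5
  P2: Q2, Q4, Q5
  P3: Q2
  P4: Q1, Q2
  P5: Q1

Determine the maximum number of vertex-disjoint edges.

4

Unit-capacity flow: source→left, listed edges, right→sink; max matching = max flow.
Augmenting path P1→Q1 (+1); matched 1.
Augmenting path P2→Q2 (+1); matched 2.
Augmenting path P3→Q2→P2→Q4 (+1); matched 3.
Augmenting path P4→Q1→P1→Q3 (+1); matched 4.
No augmenting path remains; maximum matching = 4.
König certificate: {P1, P2, Q1, Q2} is a vertex cover of size 4 (every listed pair touches it), so no matching can be larger.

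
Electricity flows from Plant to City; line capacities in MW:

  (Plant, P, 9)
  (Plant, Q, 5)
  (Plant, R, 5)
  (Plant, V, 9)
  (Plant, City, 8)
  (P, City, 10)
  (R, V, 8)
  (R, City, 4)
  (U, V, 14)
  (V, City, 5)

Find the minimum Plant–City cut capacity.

26

Augment Plant→City: bottleneck 8, flow now 8.
Augment Plant→P→City: bottleneck 9, flow now 17.
Augment Plant→R→City: bottleneck 4, flow now 21.
Augment Plant→V→City: bottleneck 5, flow now 26.
No augmenting path remains; maximum flow = 26.
By max-flow min-cut, the minimum cut capacity equals the max flow.
In the residual graph, reachable from Plant: {Plant, Q, R, V}.
Min-cut edges: Plant→P (9), Plant→City (8), R→City (4), V→City (5); capacity 9 + 8 + 4 + 5 = 26.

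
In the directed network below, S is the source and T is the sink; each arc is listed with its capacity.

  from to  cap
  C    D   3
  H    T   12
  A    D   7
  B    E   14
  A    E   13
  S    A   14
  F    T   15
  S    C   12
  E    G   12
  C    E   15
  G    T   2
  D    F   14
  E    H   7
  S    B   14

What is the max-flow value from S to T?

19

Augment S→A→D→F→T: bottleneck 7, flow now 7.
Augment S→A→E→G→T: bottleneck 2, flow now 9.
Augment S→A→E→H→T: bottleneck 5, flow now 14.
Augment S→B→E→H→T: bottleneck 2, flow now 16.
Augment S→C→D→F→T: bottleneck 3, flow now 19.
No augmenting path remains; maximum flow = 19.
In the residual graph, reachable from S: {S, A, B, C, E, G}.
Min-cut edges: A→D (7), C→D (3), E→H (7), G→T (2); capacity 7 + 3 + 7 + 2 = 19.
This cut is saturated, so no flow can exceed 19.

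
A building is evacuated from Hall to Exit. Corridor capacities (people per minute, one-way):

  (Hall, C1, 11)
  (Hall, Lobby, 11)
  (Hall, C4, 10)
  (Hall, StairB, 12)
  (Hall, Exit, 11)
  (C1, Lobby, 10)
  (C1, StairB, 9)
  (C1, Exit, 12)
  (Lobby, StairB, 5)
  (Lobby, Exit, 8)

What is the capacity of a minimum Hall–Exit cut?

30

Augment Hall→Exit: bottleneck 11, flow now 11.
Augment Hall→C1→Exit: bottleneck 11, flow now 22.
Augment Hall→Lobby→Exit: bottleneck 8, flow now 30.
No augmenting path remains; maximum flow = 30.
By max-flow min-cut, the minimum cut capacity equals the max flow.
In the residual graph, reachable from Hall: {Hall, Lobby, C4, StairB}.
Min-cut edges: Hall→C1 (11), Hall→Exit (11), Lobby→Exit (8); capacity 11 + 11 + 8 = 30.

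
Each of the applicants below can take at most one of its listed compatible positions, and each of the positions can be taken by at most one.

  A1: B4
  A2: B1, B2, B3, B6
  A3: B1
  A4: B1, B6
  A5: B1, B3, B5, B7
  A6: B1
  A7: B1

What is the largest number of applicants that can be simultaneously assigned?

Unit-capacity flow: source→left, listed edges, right→sink; max matching = max flow.
Augmenting path A1→B4 (+1); matched 1.
Augmenting path A2→B1 (+1); matched 2.
Augmenting path A4→B6 (+1); matched 3.
Augmenting path A5→B3 (+1); matched 4.
Augmenting path A3→B1→A2→B2 (+1); matched 5.
No augmenting path remains; maximum matching = 5.
König certificate: {A1, A2, A4, A5, B1} is a vertex cover of size 5 (every listed pair touches it), so no matching can be larger.

5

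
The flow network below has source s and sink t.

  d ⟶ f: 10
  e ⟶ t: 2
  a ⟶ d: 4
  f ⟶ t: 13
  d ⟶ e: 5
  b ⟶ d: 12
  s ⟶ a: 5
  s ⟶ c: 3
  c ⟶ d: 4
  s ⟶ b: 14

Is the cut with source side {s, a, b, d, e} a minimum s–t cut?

No — its capacity is 15, but the minimum cut has capacity 12.

Given cut capacity: 3 + 10 + 2 = 15.
Augment s→a→d→e→t: bottleneck 2, flow now 2.
Augment s→a→d→f→t: bottleneck 2, flow now 4.
Augment s→b→d→f→t: bottleneck 8, flow now 12.
No augmenting path remains; maximum flow = 12.
In the residual graph, reachable from s: {s, a, b, c, d, e}.
Min-cut edges: d→f (10), e→t (2); capacity 10 + 2 = 12.
Cut capacity 15 exceeds the max flow 12, so it is not minimum.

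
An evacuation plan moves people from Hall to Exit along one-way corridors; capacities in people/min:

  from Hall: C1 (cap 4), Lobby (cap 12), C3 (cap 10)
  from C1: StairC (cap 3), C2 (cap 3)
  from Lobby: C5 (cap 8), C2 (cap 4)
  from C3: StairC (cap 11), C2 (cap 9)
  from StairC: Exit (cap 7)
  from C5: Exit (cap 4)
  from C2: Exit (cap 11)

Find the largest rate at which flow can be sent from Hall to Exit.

Augment Hall→C1→StairC→Exit: bottleneck 3, flow now 3.
Augment Hall→C1→C2→Exit: bottleneck 1, flow now 4.
Augment Hall→Lobby→C5→Exit: bottleneck 4, flow now 8.
Augment Hall→Lobby→C2→Exit: bottleneck 4, flow now 12.
Augment Hall→C3→StairC→Exit: bottleneck 4, flow now 16.
Augment Hall→C3→C2→Exit: bottleneck 6, flow now 22.
No augmenting path remains; maximum flow = 22.
In the residual graph, reachable from Hall: {Hall, Lobby, C5}.
Min-cut edges: Hall→C1 (4), Hall→C3 (10), Lobby→C2 (4), C5→Exit (4); capacity 4 + 10 + 4 + 4 = 22.
This cut is saturated, so no flow can exceed 22.

22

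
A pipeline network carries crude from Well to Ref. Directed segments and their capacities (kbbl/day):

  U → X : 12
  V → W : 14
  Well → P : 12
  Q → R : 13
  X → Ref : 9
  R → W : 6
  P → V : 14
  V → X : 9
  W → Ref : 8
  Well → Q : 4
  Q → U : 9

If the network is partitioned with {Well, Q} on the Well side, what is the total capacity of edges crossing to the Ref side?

Edges leaving {Well, Q}: Well→P (12), Q→R (13), Q→U (9).
Cut capacity = 12 + 13 + 9 = 34.

34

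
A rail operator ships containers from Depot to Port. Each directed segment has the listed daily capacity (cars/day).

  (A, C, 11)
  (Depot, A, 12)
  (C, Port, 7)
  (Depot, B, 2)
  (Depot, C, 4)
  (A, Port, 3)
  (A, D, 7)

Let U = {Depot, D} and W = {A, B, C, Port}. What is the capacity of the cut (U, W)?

18

Edges leaving {Depot, D}: Depot→A (12), Depot→B (2), Depot→C (4).
Cut capacity = 12 + 2 + 4 = 18.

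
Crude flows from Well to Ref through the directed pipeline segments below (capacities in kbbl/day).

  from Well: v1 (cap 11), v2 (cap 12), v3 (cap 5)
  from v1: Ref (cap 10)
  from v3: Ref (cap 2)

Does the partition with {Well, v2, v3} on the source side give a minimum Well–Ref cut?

No — its capacity is 13, but the minimum cut has capacity 12.

Given cut capacity: 11 + 2 = 13.
Augment Well→v1→Ref: bottleneck 10, flow now 10.
Augment Well→v3→Ref: bottleneck 2, flow now 12.
No augmenting path remains; maximum flow = 12.
In the residual graph, reachable from Well: {Well, v1, v2, v3}.
Min-cut edges: v1→Ref (10), v3→Ref (2); capacity 10 + 2 = 12.
Cut capacity 13 exceeds the max flow 12, so it is not minimum.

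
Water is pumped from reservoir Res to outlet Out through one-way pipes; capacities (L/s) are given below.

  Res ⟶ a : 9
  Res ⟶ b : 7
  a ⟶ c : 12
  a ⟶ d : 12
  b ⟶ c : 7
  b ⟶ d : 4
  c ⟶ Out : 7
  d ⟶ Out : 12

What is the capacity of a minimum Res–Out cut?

Augment Res→a→c→Out: bottleneck 7, flow now 7.
Augment Res→a→d→Out: bottleneck 2, flow now 9.
Augment Res→b→d→Out: bottleneck 4, flow now 13.
Augment Res→b→c→a→d→Out: bottleneck 3, flow now 16. (uses reverse residual edge)
No augmenting path remains; maximum flow = 16.
By max-flow min-cut, the minimum cut capacity equals the max flow.
In the residual graph, reachable from Res: {Res}.
Min-cut edges: Res→a (9), Res→b (7); capacity 9 + 7 = 16.

16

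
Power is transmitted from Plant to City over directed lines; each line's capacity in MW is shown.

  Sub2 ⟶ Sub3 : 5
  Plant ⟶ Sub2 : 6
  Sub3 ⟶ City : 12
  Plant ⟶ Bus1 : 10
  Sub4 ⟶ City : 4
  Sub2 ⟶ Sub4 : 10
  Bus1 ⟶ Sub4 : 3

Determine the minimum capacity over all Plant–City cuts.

Augment Plant→Sub2→Sub3→City: bottleneck 5, flow now 5.
Augment Plant→Sub2→Sub4→City: bottleneck 1, flow now 6.
Augment Plant→Bus1→Sub4→City: bottleneck 3, flow now 9.
No augmenting path remains; maximum flow = 9.
By max-flow min-cut, the minimum cut capacity equals the max flow.
In the residual graph, reachable from Plant: {Plant, Bus1}.
Min-cut edges: Plant→Sub2 (6), Bus1→Sub4 (3); capacity 6 + 3 = 9.

9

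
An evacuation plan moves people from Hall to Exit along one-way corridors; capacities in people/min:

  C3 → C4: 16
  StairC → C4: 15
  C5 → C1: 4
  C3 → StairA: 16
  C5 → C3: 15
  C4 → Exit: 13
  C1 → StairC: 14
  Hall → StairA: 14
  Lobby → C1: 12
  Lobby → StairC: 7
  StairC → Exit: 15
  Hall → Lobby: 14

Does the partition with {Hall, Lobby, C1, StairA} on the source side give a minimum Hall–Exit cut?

No — its capacity is 21, but the minimum cut has capacity 14.

Given cut capacity: 7 + 14 = 21.
Augment Hall→Lobby→StairC→Exit: bottleneck 7, flow now 7.
Augment Hall→Lobby→C1→StairC→Exit: bottleneck 7, flow now 14.
No augmenting path remains; maximum flow = 14.
In the residual graph, reachable from Hall: {Hall, StairA}.
Min-cut edges: Hall→Lobby (14); capacity 14 = 14.
Cut capacity 21 exceeds the max flow 14, so it is not minimum.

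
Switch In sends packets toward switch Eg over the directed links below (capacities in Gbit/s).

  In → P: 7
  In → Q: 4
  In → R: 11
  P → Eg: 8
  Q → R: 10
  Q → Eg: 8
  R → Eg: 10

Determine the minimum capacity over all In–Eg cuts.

21

Augment In→P→Eg: bottleneck 7, flow now 7.
Augment In→Q→Eg: bottleneck 4, flow now 11.
Augment In→R→Eg: bottleneck 10, flow now 21.
No augmenting path remains; maximum flow = 21.
By max-flow min-cut, the minimum cut capacity equals the max flow.
In the residual graph, reachable from In: {In, R}.
Min-cut edges: In→P (7), In→Q (4), R→Eg (10); capacity 7 + 4 + 10 = 21.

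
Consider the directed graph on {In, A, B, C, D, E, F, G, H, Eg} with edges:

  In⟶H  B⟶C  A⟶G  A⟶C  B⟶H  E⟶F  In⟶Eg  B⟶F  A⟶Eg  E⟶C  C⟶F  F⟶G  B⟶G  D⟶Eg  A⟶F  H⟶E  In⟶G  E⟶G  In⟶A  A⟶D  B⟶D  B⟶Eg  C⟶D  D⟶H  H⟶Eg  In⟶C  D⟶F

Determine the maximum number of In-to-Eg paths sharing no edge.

4

Assign every edge capacity 1; by Menger, the answer equals the max flow.
Path In→Eg (+1); total 1.
Path In→A→Eg (+1); total 2.
Path In→H→Eg (+1); total 3.
Path In→C→D→Eg (+1); total 4.
No residual In→Eg path; max flow = 4.
Certifying cut of size 4: {In→A, In→C, In→Eg, In→H}.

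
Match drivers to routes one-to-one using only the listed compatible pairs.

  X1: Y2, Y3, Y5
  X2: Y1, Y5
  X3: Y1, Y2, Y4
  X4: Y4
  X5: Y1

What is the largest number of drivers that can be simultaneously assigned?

Unit-capacity flow: source→left, listed edges, right→sink; max matching = max flow.
Augmenting path X1→Y2 (+1); matched 1.
Augmenting path X2→Y1 (+1); matched 2.
Augmenting path X3→Y4 (+1); matched 3.
Augmenting path X5→Y1→X2→Y5 (+1); matched 4.
Augmenting path X4→Y4→X3→Y2→X1→Y3 (+1); matched 5.
No augmenting path remains; maximum matching = 5.
König certificate: {X1, X2, X3, X4, X5} is a vertex cover of size 5 (every listed pair touches it), so no matching can be larger.

5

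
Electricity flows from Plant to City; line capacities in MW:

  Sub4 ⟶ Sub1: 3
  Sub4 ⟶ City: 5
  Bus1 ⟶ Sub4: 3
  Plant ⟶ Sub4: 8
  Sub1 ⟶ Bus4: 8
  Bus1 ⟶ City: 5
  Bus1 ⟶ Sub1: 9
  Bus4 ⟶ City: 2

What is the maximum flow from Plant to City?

7

Augment Plant→Sub4→City: bottleneck 5, flow now 5.
Augment Plant→Sub4→Sub1→Bus4→City: bottleneck 2, flow now 7.
No augmenting path remains; maximum flow = 7.
In the residual graph, reachable from Plant: {Plant, Sub4, Sub1, Bus4}.
Min-cut edges: Sub4→City (5), Bus4→City (2); capacity 5 + 2 = 7.
This cut is saturated, so no flow can exceed 7.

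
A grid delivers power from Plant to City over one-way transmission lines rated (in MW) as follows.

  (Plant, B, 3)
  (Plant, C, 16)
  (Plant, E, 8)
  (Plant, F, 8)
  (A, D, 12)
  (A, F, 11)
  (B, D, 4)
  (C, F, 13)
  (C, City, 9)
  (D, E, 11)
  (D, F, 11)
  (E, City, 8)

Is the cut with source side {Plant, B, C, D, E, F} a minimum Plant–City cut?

Given cut capacity: 9 + 8 = 17.
Augment Plant→C→City: bottleneck 9, flow now 9.
Augment Plant→E→City: bottleneck 8, flow now 17.
No augmenting path remains; maximum flow = 17.
Cut capacity 17 equals the max flow, so it is a minimum cut.

Yes — it is a minimum cut (capacity 17).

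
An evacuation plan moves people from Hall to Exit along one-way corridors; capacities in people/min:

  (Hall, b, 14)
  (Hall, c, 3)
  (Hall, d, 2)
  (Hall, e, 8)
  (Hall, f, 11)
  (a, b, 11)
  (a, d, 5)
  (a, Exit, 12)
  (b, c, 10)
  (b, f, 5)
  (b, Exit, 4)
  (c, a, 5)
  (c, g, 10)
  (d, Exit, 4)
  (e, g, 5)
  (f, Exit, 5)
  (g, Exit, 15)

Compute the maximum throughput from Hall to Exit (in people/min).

Augment Hall→b→Exit: bottleneck 4, flow now 4.
Augment Hall→d→Exit: bottleneck 2, flow now 6.
Augment Hall→f→Exit: bottleneck 5, flow now 11.
Augment Hall→c→a→Exit: bottleneck 3, flow now 14.
Augment Hall→e→g→Exit: bottleneck 5, flow now 19.
Augment Hall→b→c→a→Exit: bottleneck 2, flow now 21.
Augment Hall→b→c→g→Exit: bottleneck 8, flow now 29.
No augmenting path remains; maximum flow = 29.
In the residual graph, reachable from Hall: {Hall, e, f}.
Min-cut edges: Hall→b (14), Hall→c (3), Hall→d (2), e→g (5), f→Exit (5); capacity 14 + 3 + 2 + 5 + 5 = 29.
This cut is saturated, so no flow can exceed 29.

29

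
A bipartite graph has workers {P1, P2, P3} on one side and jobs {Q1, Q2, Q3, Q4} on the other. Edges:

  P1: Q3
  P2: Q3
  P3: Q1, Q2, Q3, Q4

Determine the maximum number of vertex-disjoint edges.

2

Unit-capacity flow: source→left, listed edges, right→sink; max matching = max flow.
Augmenting path P1→Q3 (+1); matched 1.
Augmenting path P3→Q1 (+1); matched 2.
No augmenting path remains; maximum matching = 2.
König certificate: {P3, Q3} is a vertex cover of size 2 (every listed pair touches it), so no matching can be larger.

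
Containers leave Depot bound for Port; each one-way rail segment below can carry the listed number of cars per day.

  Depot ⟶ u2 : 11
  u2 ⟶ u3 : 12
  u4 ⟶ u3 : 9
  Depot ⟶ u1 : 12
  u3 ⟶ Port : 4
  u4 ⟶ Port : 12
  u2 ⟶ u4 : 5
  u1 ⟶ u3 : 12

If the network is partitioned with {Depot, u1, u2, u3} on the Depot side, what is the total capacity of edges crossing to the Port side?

9

Edges leaving {Depot, u1, u2, u3}: u2→u4 (5), u3→Port (4).
Cut capacity = 5 + 4 = 9.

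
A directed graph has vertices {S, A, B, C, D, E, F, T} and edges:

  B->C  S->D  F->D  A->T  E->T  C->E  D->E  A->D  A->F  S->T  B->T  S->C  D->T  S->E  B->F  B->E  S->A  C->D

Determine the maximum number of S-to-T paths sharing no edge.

4

Assign every edge capacity 1; by Menger, the answer equals the max flow.
Path S→T (+1); total 1.
Path S→A→T (+1); total 2.
Path S→D→T (+1); total 3.
Path S→E→T (+1); total 4.
No residual S→T path; max flow = 4.
Certifying cut of size 4: {D→T, E→T, S→A, S→T}.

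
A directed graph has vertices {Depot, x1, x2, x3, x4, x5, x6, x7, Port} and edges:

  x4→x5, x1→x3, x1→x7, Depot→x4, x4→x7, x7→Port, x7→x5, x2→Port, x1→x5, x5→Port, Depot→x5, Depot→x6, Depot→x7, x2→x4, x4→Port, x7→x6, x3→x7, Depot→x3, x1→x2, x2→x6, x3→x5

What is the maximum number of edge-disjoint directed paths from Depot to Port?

Assign every edge capacity 1; by Menger, the answer equals the max flow.
Path Depot→x4→Port (+1); total 1.
Path Depot→x5→Port (+1); total 2.
Path Depot→x7→Port (+1); total 3.
No residual Depot→Port path; max flow = 3.
Certifying cut of size 3: {Depot→x4, x5→Port, x7→Port}.

3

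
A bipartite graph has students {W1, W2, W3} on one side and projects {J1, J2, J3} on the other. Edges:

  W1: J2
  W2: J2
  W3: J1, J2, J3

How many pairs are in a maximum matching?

Unit-capacity flow: source→left, listed edges, right→sink; max matching = max flow.
Augmenting path W1→J2 (+1); matched 1.
Augmenting path W3→J1 (+1); matched 2.
No augmenting path remains; maximum matching = 2.
König certificate: {W3, J2} is a vertex cover of size 2 (every listed pair touches it), so no matching can be larger.

2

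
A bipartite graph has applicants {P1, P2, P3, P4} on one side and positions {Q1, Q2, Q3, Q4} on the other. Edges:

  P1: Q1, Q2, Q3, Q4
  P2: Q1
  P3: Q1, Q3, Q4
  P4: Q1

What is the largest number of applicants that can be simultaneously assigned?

3

Unit-capacity flow: source→left, listed edges, right→sink; max matching = max flow.
Augmenting path P1→Q1 (+1); matched 1.
Augmenting path P3→Q3 (+1); matched 2.
Augmenting path P2→Q1→P1→Q2 (+1); matched 3.
No augmenting path remains; maximum matching = 3.
König certificate: {P1, P3, Q1} is a vertex cover of size 3 (every listed pair touches it), so no matching can be larger.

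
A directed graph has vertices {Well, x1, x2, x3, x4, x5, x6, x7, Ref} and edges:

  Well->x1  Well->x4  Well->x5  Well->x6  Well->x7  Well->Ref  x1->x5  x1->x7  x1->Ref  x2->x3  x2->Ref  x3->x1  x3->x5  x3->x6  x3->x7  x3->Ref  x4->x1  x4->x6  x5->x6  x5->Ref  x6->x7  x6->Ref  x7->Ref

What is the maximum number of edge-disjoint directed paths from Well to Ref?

Assign every edge capacity 1; by Menger, the answer equals the max flow.
Path Well→Ref (+1); total 1.
Path Well→x1→Ref (+1); total 2.
Path Well→x5→Ref (+1); total 3.
Path Well→x6→Ref (+1); total 4.
Path Well→x7→Ref (+1); total 5.
No residual Well→Ref path; max flow = 5.
Certifying cut of size 5: {Well→Ref, x1→Ref, x5→Ref, x6→Ref, x7→Ref}.

5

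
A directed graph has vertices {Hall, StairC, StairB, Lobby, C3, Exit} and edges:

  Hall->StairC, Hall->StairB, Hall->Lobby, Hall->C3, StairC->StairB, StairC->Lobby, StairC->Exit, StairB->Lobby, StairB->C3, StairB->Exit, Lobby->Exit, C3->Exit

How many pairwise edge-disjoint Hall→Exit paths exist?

4

Assign every edge capacity 1; by Menger, the answer equals the max flow.
Path Hall→StairC→Exit (+1); total 1.
Path Hall→StairB→Exit (+1); total 2.
Path Hall→Lobby→Exit (+1); total 3.
Path Hall→C3→Exit (+1); total 4.
No residual Hall→Exit path; max flow = 4.
Certifying cut of size 4: {Hall→C3, Hall→Lobby, Hall→StairB, Hall→StairC}.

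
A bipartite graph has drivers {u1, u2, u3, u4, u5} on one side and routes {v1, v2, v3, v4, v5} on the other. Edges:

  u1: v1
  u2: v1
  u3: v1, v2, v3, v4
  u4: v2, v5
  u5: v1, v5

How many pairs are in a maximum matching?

Unit-capacity flow: source→left, listed edges, right→sink; max matching = max flow.
Augmenting path u1→v1 (+1); matched 1.
Augmenting path u3→v2 (+1); matched 2.
Augmenting path u4→v5 (+1); matched 3.
Augmenting path u5→v5→u4→v2→u3→v3 (+1); matched 4.
No augmenting path remains; maximum matching = 4.
König certificate: {u3, u4, u5, v1} is a vertex cover of size 4 (every listed pair touches it), so no matching can be larger.

4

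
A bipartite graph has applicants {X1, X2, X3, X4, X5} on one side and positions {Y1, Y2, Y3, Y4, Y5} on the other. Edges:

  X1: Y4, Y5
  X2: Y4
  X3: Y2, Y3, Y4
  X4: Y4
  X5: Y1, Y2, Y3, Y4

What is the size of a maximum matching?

Unit-capacity flow: source→left, listed edges, right→sink; max matching = max flow.
Augmenting path X1→Y4 (+1); matched 1.
Augmenting path X3→Y2 (+1); matched 2.
Augmenting path X5→Y1 (+1); matched 3.
Augmenting path X2→Y4→X1→Y5 (+1); matched 4.
No augmenting path remains; maximum matching = 4.
König certificate: {X1, X3, X5, Y4} is a vertex cover of size 4 (every listed pair touches it), so no matching can be larger.

4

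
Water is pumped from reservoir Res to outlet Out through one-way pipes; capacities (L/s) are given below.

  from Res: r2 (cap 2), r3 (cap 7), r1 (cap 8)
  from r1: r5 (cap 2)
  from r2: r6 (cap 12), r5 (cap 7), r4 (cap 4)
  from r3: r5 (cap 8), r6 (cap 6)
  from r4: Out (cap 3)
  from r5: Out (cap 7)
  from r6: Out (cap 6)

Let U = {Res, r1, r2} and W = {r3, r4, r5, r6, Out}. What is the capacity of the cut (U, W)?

32

Edges leaving {Res, r1, r2}: Res→r3 (7), r1→r5 (2), r2→r4 (4), r2→r5 (7), r2→r6 (12).
Cut capacity = 7 + 2 + 4 + 7 + 12 = 32.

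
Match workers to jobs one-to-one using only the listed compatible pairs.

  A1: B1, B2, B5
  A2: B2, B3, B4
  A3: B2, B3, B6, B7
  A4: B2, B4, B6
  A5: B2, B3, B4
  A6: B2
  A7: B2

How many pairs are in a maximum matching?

Unit-capacity flow: source→left, listed edges, right→sink; max matching = max flow.
Augmenting path A1→B1 (+1); matched 1.
Augmenting path A2→B2 (+1); matched 2.
Augmenting path A3→B3 (+1); matched 3.
Augmenting path A4→B4 (+1); matched 4.
Augmenting path A5→B3→A3→B6 (+1); matched 5.
Augmenting path A6→B2→A2→B4→A4→B6→A3→B7 (+1); matched 6.
No augmenting path remains; maximum matching = 6.
König certificate: {A1, A2, A3, A4, A5, B2} is a vertex cover of size 6 (every listed pair touches it), so no matching can be larger.

6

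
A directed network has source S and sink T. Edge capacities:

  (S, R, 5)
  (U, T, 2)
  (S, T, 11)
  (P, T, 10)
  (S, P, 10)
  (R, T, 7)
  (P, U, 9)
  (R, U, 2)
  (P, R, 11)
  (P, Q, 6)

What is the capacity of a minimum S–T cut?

Augment S→T: bottleneck 11, flow now 11.
Augment S→P→T: bottleneck 10, flow now 21.
Augment S→R→T: bottleneck 5, flow now 26.
No augmenting path remains; maximum flow = 26.
By max-flow min-cut, the minimum cut capacity equals the max flow.
In the residual graph, reachable from S: {S}.
Min-cut edges: S→P (10), S→R (5), S→T (11); capacity 10 + 5 + 11 = 26.

26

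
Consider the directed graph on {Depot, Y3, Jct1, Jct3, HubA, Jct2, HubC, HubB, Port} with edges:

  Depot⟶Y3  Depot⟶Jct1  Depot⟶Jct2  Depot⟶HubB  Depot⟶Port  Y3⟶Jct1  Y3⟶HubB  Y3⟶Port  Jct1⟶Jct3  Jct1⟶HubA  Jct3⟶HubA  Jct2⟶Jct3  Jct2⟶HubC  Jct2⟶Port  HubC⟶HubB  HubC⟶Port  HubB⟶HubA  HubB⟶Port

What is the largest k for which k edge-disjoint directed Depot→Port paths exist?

Assign every edge capacity 1; by Menger, the answer equals the max flow.
Path Depot→Port (+1); total 1.
Path Depot→Y3→Port (+1); total 2.
Path Depot→Jct2→Port (+1); total 3.
Path Depot→HubB→Port (+1); total 4.
No residual Depot→Port path; max flow = 4.
Certifying cut of size 4: {Depot→HubB, Depot→Jct2, Depot→Port, Depot→Y3}.

4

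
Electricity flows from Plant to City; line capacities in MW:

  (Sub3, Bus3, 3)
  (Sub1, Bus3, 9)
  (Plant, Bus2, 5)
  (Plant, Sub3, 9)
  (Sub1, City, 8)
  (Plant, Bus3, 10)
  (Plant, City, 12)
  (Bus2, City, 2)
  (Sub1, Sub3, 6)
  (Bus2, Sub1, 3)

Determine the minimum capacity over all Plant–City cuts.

17

Augment Plant→City: bottleneck 12, flow now 12.
Augment Plant→Bus2→City: bottleneck 2, flow now 14.
Augment Plant→Bus2→Sub1→City: bottleneck 3, flow now 17.
No augmenting path remains; maximum flow = 17.
By max-flow min-cut, the minimum cut capacity equals the max flow.
In the residual graph, reachable from Plant: {Plant, Sub3, Bus3}.
Min-cut edges: Plant→Bus2 (5), Plant→City (12); capacity 5 + 12 = 17.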